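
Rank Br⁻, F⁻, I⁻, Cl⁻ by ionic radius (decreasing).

All are in the same group with charge -1. Radius grows down the group as n (the outermost shell) increases.

I⁻ > Br⁻ > Cl⁻ > F⁻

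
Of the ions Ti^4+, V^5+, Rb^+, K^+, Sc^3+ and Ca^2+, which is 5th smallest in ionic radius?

First list Z and electron count for each: V^5+: 18 e⁻, Z=23, Ti^4+: 18 e⁻, Z=22, Sc^3+: 18 e⁻, Z=21, Ca^2+: 18 e⁻, Z=20, K^+: 18 e⁻, Z=19, Rb^+: 36 e⁻, Z=37. V^5+ < Ti^4+ (both 18 e⁻, Z=23>22); Ti^4+ < Sc^3+ (both 18 e⁻, Z=22>21); Sc^3+ < Ca^2+ (isoelectronic, higher Z=21 is smaller); Ca^2+ < K^+ (both 18 e⁻, Z=20>19); K^+ < Rb^+ (same group, period 4 vs 5).
So the order is V^5+ < Ti^4+ < Sc^3+ < Ca^2+ < K^+ < Rb^+; the 5th-smallest ion is K^+.

K^+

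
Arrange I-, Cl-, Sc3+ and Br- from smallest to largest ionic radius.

Sc3+ < Cl- < Br- < I-

First list Z and electron count for each: Sc3+ (Z=21, 18 e⁻), Cl- (Z=17, 18 e⁻), Br- (Z=35, 36 e⁻), I- (Z=53, 54 e⁻). Sc3+ < Cl- (isoelectronic, higher Z=21 is smaller); Cl- < Br- (same group, period 3 vs 4); Br- < I- (same group, 1 shell fewer).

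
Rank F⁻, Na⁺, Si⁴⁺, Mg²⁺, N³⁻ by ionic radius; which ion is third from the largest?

Isoelectronic series (10 e⁻ each). Size is set by nuclear charge: more protons means a smaller ion. Si⁴⁺ (Z=14), Mg²⁺ (Z=12), Na⁺ (Z=11), F⁻ (Z=9), N³⁻ (Z=7).
So the order is Si⁴⁺ < Mg²⁺ < Na⁺ < F⁻ < N³⁻; the 3rd-largest ion is Na⁺.

Na⁺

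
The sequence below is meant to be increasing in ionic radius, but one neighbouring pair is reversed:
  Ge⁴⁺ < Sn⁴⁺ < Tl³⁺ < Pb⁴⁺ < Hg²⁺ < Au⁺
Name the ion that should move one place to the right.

Check each adjacent pair. Tl³⁺ and Pb⁴⁺ are reversed: both have 78 electrons but Z(Pb)=82 > Z(Tl)=81, so Pb⁴⁺ should be the smaller of the two. No other neighbouring pair contradicts the periodic trends, so Tl³⁺ is the ion listed too early.

Tl³⁺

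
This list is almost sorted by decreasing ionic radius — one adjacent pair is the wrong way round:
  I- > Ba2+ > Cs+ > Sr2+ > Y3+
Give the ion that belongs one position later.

The pair Ba2+, Cs+ is the wrong way round — they are isoelectronic (54 e⁻) and Ba has more protons than Cs (56 vs 55), making Ba2+ smaller. All other adjacent pairs agree with periodic trends, so Ba2+ is the misplaced ion.

Ba2+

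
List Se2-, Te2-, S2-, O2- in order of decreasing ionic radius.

Te2- > Se2- > S2- > O2-

All are in the same group with charge -2. Radius grows down the group as n (the outermost shell) increases.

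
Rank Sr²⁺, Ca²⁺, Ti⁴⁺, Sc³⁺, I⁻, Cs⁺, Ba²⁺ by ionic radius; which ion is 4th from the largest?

Sr²⁺

Ti⁴⁺ (Z=22, 18 e⁻), Sc³⁺ (Z=21, 18 e⁻), Ca²⁺ (Z=20, 18 e⁻), Sr²⁺ (Z=38, 36 e⁻), Ba²⁺ (Z=56, 54 e⁻), Cs⁺ (Z=55, 54 e⁻), I⁻ (Z=53, 54 e⁻). Ti⁴⁺ < Sc³⁺ (both 18 e⁻, Z=22>21); Sc³⁺ < Ca²⁺ (isoelectronic, higher Z=21 is smaller); Ca²⁺ < Sr²⁺ (same group, period 4 vs 5); Sr²⁺ < Ba²⁺ (same group, 1 shell fewer); Ba²⁺ < Cs⁺ (isoelectronic, higher Z=56 is smaller); Cs⁺ < I⁻ (both 54 e⁻, Z=55>53).
That gives Ti⁴⁺ < Sc³⁺ < Ca²⁺ < Sr²⁺ < Ba²⁺ < Cs⁺ < I⁻. From the largest end, number 4 is Sr²⁺.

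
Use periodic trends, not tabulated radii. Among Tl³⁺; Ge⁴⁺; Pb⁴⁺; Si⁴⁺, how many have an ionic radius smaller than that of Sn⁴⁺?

Electron counts and nuclear charges: Si⁴⁺ has 10 e⁻ (Z=14), Ge⁴⁺ has 28 e⁻ (Z=32), Sn⁴⁺ has 46 e⁻ (Z=50), Pb⁴⁺ has 78 e⁻ (Z=82), Tl³⁺ has 78 e⁻ (Z=81). Si⁴⁺ < Ge⁴⁺ (same group, period 3 vs 4); Ge⁴⁺ < Sn⁴⁺ (same group, 1 shell fewer); Sn⁴⁺ < Pb⁴⁺ (same group, period 5 vs 6); Pb⁴⁺ < Tl³⁺ (both 78 e⁻, Z=82>81).
Placing each against Sn⁴⁺: smaller — Si⁴⁺, Ge⁴⁺; larger — Pb⁴⁺, Tl³⁺. That's 2.

2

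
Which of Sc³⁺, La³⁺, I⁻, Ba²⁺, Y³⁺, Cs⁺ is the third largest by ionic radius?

Ba²⁺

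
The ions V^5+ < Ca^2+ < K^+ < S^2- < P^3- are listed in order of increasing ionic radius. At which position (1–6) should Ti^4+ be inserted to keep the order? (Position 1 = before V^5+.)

2

These species are isoelectronic with 18 electrons. The only difference is the number of protons: V^5+ (Z=23), Ti^4+ (Z=22), Ca^2+ (Z=20), K^+ (Z=19), S^2- (Z=16), P^3- (Z=15). The strongest nuclear pull (V^5+) gives the smallest ion.
With Ti^4+ included the full order is V^5+ < Ti^4+ < Ca^2+ < K^+ < S^2- < P^3-, so it takes position 2.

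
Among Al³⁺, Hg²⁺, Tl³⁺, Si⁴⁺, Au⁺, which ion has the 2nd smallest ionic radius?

Al³⁺

Work out protons and electrons: Si⁴⁺ has 10 e⁻ (Z=14), Al³⁺ has 10 e⁻ (Z=13), Tl³⁺ has 78 e⁻ (Z=81), Hg²⁺ has 78 e⁻ (Z=80), Au⁺ has 78 e⁻ (Z=79). Si⁴⁺ < Al³⁺ (both 10 e⁻, Z=14>13); Al³⁺ < Tl³⁺ (same group, 3 shells fewer); Tl³⁺ < Hg²⁺ (both 78 e⁻, Z=81>80); Hg²⁺ < Au⁺ (isoelectronic, higher Z=80 is smaller).
That gives Si⁴⁺ < Al³⁺ < Tl³⁺ < Hg²⁺ < Au⁺. From the smallest end, number 2 is Al³⁺.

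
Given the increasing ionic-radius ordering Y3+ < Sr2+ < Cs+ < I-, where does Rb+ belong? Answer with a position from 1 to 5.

First list Z and electron count for each: Y3+: 36 e⁻, Z=39, Sr2+: 36 e⁻, Z=38, Rb+: 36 e⁻, Z=37, Cs+: 54 e⁻, Z=55, I-: 54 e⁻, Z=53. Y3+ < Sr2+ (both 36 e⁻, Z=39>38); Sr2+ < Rb+ (isoelectronic, higher Z=38 is smaller); Rb+ < Cs+ (same group, period 5 vs 6); Cs+ < I- (isoelectronic, higher Z=55 is smaller).
The complete sequence is Y3+ < Sr2+ < Rb+ < Cs+ < I-. Rb+ sits at position 3.

3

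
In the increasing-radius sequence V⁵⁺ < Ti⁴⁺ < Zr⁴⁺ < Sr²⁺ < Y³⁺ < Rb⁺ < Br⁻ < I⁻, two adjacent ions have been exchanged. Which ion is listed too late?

Y³⁺

Scanning neighbour by neighbour, only Sr²⁺/Y³⁺ violates a trend: Y³⁺ and Sr²⁺ share 36 electrons; the higher nuclear charge on Y (Z=39) contracts it more, so Y³⁺ < Sr²⁺. That makes Y³⁺ the one sitting a position late relative to where it belongs.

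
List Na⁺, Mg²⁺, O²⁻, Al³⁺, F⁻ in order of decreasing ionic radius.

O²⁻ > F⁻ > Na⁺ > Mg²⁺ > Al³⁺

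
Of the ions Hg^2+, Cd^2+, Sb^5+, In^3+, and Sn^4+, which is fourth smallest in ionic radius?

Cd^2+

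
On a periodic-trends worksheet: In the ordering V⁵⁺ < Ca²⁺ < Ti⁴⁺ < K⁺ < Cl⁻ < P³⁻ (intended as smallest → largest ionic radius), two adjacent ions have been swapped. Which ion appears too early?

Ca²⁺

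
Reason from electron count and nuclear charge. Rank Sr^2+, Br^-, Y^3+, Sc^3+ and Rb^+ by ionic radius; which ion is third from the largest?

Tabulating Z and e⁻: Sc^3+: 18 e⁻, Z=21, Y^3+: 36 e⁻, Z=39, Sr^2+: 36 e⁻, Z=38, Rb^+: 36 e⁻, Z=37, Br^-: 36 e⁻, Z=35. Sc^3+ < Y^3+ (same group, 1 shell fewer); Y^3+ < Sr^2+ (both 36 e⁻, Z=39>38); Sr^2+ < Rb^+ (both 36 e⁻, Z=38>37); Rb^+ < Br^- (both 36 e⁻, Z=37>35).
Ordering: Sc^3+ < Y^3+ < Sr^2+ < Rb^+ < Br^-. The third largest is Sr^2+.

Sr^2+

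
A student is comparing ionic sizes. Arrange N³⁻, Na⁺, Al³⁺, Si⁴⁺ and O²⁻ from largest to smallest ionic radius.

Isoelectronic series (10 e⁻ each). Size is set by nuclear charge: more protons means a smaller ion. Si⁴⁺ (Z=14), Al³⁺ (Z=13), Na⁺ (Z=11), O²⁻ (Z=8), N³⁻ (Z=7).

N³⁻ > O²⁻ > Na⁺ > Al³⁺ > Si⁴⁺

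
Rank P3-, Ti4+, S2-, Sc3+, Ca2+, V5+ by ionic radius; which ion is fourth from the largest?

Sc3+

Each ion has 18 electrons. The ranking follows nuclear charge in reverse — greater Z gives a smaller radius. V5+ (Z=23), Ti4+ (Z=22), Sc3+ (Z=21), Ca2+ (Z=20), S2- (Z=16), P3- (Z=15).
Full ascending order: V5+ < Ti4+ < Sc3+ < Ca2+ < S2- < P3-. Counting from the largest, position 4 is Sc3+.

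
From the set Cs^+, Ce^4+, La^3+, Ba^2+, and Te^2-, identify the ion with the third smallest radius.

Ba^2+

Isoelectronic series (54 e⁻ each). Size is set by nuclear charge: more protons means a smaller ion. Ce^4+ (Z=58), La^3+ (Z=57), Ba^2+ (Z=56), Cs^+ (Z=55), Te^2- (Z=52).
Full ascending order: Ce^4+ < La^3+ < Ba^2+ < Cs^+ < Te^2-. Counting from the smallest, position 3 is Ba^2+.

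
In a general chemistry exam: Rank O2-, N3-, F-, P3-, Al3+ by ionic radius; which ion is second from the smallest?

F-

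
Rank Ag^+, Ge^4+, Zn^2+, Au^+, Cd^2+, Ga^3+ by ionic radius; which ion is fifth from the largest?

Ge^4+: 28 e⁻, Z=32, Ga^3+: 28 e⁻, Z=31, Zn^2+: 28 e⁻, Z=30, Cd^2+: 46 e⁻, Z=48, Ag^+: 46 e⁻, Z=47, Au^+: 78 e⁻, Z=79. Ge^4+ < Ga^3+ (both 28 e⁻, Z=32>31); Ga^3+ < Zn^2+ (isoelectronic, higher Z=31 is smaller); Zn^2+ < Cd^2+ (same group, period 4 vs 5); Cd^2+ < Ag^+ (isoelectronic, higher Z=48 is smaller); Ag^+ < Au^+ (same group, 1 shell fewer).
Ordering: Ge^4+ < Ga^3+ < Zn^2+ < Cd^2+ < Ag^+ < Au^+. The fifth largest is Ga^3+.

Ga^3+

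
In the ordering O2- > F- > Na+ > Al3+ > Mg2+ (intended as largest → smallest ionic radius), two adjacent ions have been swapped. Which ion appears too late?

The pair Al3+, Mg2+ is the wrong way round — both have 10 electrons but Z(Al)=13 > Z(Mg)=12, so Al3+ should be the smaller of the two. All other adjacent pairs agree with periodic trends, so Mg2+ is the misplaced ion.

Mg2+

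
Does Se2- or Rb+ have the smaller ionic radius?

Isoelectronic series (36 e⁻ each). Size is set by nuclear charge: more protons means a smaller ion. Rb+ (Z=37), Se2- (Z=34).

Rb+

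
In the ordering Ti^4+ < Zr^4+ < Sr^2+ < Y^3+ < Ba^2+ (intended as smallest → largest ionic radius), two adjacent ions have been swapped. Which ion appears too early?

Sr^2+

The pair Sr^2+, Y^3+ is the wrong way round — Y^3+ and Sr^2+ share 36 electrons; the higher nuclear charge on Y (Z=39) contracts it more, so Y^3+ < Sr^2+. All other adjacent pairs agree with periodic trends, so Sr^2+ is the misplaced ion.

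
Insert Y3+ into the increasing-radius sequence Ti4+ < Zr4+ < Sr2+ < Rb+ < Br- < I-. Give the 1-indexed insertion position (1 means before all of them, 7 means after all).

Ti4+ has 18 e⁻ (Z=22), Zr4+ has 36 e⁻ (Z=40), Y3+ has 36 e⁻ (Z=39), Sr2+ has 36 e⁻ (Z=38), Rb+ has 36 e⁻ (Z=37), Br- has 36 e⁻ (Z=35), I- has 54 e⁻ (Z=53). Ti4+ < Zr4+ (same group, 1 shell fewer); Zr4+ < Y3+ (both 36 e⁻, Z=40>39); Y3+ < Sr2+ (isoelectronic, higher Z=39 is smaller); Sr2+ < Rb+ (both 36 e⁻, Z=38>37); Rb+ < Br- (both 36 e⁻, Z=37>35); Br- < I- (same group, period 4 vs 5).
Putting Y3+ in gives Ti4+ < Zr4+ < Y3+ < Sr2+ < Rb+ < Br- < I-; it lands at slot 3.

3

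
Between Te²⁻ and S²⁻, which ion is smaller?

S²⁻

These ions sit in one column with identical charge. Each step down the periodic table adds a principal shell, increasing the radius.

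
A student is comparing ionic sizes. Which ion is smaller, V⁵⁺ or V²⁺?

For a single element, ionic radius drops as positive charge rises — V⁵⁺ < V²⁺.

V⁵⁺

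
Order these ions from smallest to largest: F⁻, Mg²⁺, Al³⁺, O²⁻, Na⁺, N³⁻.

These species are isoelectronic with 10 electrons. The only difference is the number of protons: Al³⁺ (Z=13), Mg²⁺ (Z=12), Na⁺ (Z=11), F⁻ (Z=9), O²⁻ (Z=8), N³⁻ (Z=7). The strongest nuclear pull (Al³⁺) gives the smallest ion.

Al³⁺ < Mg²⁺ < Na⁺ < F⁻ < O²⁻ < N³⁻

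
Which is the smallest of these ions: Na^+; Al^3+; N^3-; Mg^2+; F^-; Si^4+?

All of these have 10 electrons (isoelectronic). With the same electron cloud, the ion with the most protons pulls it in tightest. Nuclear charges: Si^4+ (Z=14), Al^3+ (Z=13), Mg^2+ (Z=12), Na^+ (Z=11), F^- (Z=9), N^3- (Z=7). Highest Z is smallest.

Si^4+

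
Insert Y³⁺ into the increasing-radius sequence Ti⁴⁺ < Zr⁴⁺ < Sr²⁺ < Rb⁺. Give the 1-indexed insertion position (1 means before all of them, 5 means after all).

Ti⁴⁺: 18 e⁻, Z=22, Zr⁴⁺: 36 e⁻, Z=40, Y³⁺: 36 e⁻, Z=39, Sr²⁺: 36 e⁻, Z=38, Rb⁺: 36 e⁻, Z=37. Ti⁴⁺ < Zr⁴⁺ (same group, period 4 vs 5); Zr⁴⁺ < Y³⁺ (both 36 e⁻, Z=40>39); Y³⁺ < Sr²⁺ (both 36 e⁻, Z=39>38); Sr²⁺ < Rb⁺ (both 36 e⁻, Z=38>37).
With Y³⁺ included the full order is Ti⁴⁺ < Zr⁴⁺ < Y³⁺ < Sr²⁺ < Rb⁺, so it takes position 3.

3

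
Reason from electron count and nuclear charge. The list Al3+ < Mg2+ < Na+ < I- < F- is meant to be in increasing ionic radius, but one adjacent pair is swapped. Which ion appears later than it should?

Compare adjacent ions: F- and I- are in one column with the same charge; the lighter period-2 ion has 3 fewer shells and is smaller — yet in this increasing list I- sits before F-. Nothing else is reversed, so F- should move one place to the left.

F-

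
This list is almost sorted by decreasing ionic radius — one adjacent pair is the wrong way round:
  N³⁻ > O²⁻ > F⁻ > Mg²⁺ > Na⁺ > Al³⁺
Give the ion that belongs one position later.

Mg²⁺

Scanning neighbour by neighbour, only Mg²⁺/Na⁺ violates a trend: they are isoelectronic (10 e⁻) and Mg has more protons than Na (12 vs 11), making Mg²⁺ smaller. That makes Mg²⁺ the one sitting a position early relative to where it belongs.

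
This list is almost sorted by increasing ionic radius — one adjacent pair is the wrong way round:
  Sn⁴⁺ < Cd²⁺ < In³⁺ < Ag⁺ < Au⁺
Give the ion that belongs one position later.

Check each adjacent pair. Cd²⁺ and In³⁺ are reversed: they are isoelectronic (46 e⁻) and In has more protons than Cd (49 vs 48), making In³⁺ smaller. No other neighbouring pair contradicts the periodic trends, so Cd²⁺ is the ion listed too early.

Cd²⁺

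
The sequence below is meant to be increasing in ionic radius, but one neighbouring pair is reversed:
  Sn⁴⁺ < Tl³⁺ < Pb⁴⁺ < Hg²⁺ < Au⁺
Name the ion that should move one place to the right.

Scanning neighbour by neighbour, only Tl³⁺/Pb⁴⁺ violates a trend: Pb⁴⁺ and Tl³⁺ share 78 electrons; the higher nuclear charge on Pb (Z=82) contracts it more, so Pb⁴⁺ < Tl³⁺. That makes Tl³⁺ the one sitting a position early relative to where it belongs.

Tl³⁺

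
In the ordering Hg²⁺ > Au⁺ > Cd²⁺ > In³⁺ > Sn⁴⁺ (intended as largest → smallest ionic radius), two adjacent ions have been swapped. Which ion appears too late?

Scanning neighbour by neighbour, only Hg²⁺/Au⁺ violates a trend: Hg²⁺ and Au⁺ share 78 electrons; the higher nuclear charge on Hg (Z=80) contracts it more, so Hg²⁺ < Au⁺. That makes Au⁺ the one sitting a position late relative to where it belongs.

Au⁺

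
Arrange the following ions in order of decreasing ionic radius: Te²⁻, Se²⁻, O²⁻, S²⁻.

Te²⁻ > Se²⁻ > S²⁻ > O²⁻

All are in the same group with charge -2. Radius grows down the group as n (the outermost shell) increases.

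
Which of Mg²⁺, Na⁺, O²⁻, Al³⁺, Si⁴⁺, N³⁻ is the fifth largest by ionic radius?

These species are isoelectronic with 10 electrons. The only difference is the number of protons: Si⁴⁺ (Z=14), Al³⁺ (Z=13), Mg²⁺ (Z=12), Na⁺ (Z=11), O²⁻ (Z=8), N³⁻ (Z=7). The strongest nuclear pull (Si⁴⁺) gives the smallest ion.
Full ascending order: Si⁴⁺ < Al³⁺ < Mg²⁺ < Na⁺ < O²⁻ < N³⁻. Counting from the largest, position 5 is Al³⁺.

Al³⁺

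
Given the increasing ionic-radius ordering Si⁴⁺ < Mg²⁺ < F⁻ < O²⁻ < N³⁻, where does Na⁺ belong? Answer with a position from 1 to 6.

All of these have 10 electrons (isoelectronic). With the same electron cloud, the ion with the most protons pulls it in tightest. Nuclear charges: Si⁴⁺ (Z=14), Mg²⁺ (Z=12), Na⁺ (Z=11), F⁻ (Z=9), O²⁻ (Z=8), N³⁻ (Z=7). Highest Z is smallest.
The complete sequence is Si⁴⁺ < Mg²⁺ < Na⁺ < F⁻ < O²⁻ < N³⁻. Na⁺ sits at position 3.

3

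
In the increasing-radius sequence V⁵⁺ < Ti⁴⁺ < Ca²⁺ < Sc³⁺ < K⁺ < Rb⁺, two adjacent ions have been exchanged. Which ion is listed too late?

Sc³⁺

The pair Ca²⁺, Sc³⁺ is the wrong way round — Sc³⁺ and Ca²⁺ share 18 electrons; the higher nuclear charge on Sc (Z=21) contracts it more, so Sc³⁺ < Ca²⁺. All other adjacent pairs agree with periodic trends, so Sc³⁺ is the misplaced ion.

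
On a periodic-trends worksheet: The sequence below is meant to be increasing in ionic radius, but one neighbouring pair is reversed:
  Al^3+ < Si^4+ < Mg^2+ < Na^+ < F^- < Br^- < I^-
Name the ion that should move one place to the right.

Al^3+

The pair Al^3+, Si^4+ is the wrong way round — they are isoelectronic (10 e⁻) and Si has more protons than Al (14 vs 13), making Si^4+ smaller. All other adjacent pairs agree with periodic trends, so Al^3+ is the misplaced ion.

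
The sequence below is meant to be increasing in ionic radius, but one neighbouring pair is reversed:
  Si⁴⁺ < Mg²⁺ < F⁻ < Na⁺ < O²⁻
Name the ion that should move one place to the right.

F⁻

Check each adjacent pair. F⁻ and Na⁺ are reversed: they are isoelectronic (10 e⁻) and Na has more protons than F (11 vs 9), making Na⁺ smaller. No other neighbouring pair contradicts the periodic trends, so F⁻ is the ion listed too early.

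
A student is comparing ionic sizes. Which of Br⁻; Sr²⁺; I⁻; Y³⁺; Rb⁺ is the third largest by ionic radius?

Rb⁺

Y³⁺: 36 e⁻, Z=39, Sr²⁺: 36 e⁻, Z=38, Rb⁺: 36 e⁻, Z=37, Br⁻: 36 e⁻, Z=35, I⁻: 54 e⁻, Z=53. Y³⁺ < Sr²⁺ (isoelectronic, higher Z=39 is smaller); Sr²⁺ < Rb⁺ (both 36 e⁻, Z=38>37); Rb⁺ < Br⁻ (isoelectronic, higher Z=37 is smaller); Br⁻ < I⁻ (same group, 1 shell fewer).
Full ascending order: Y³⁺ < Sr²⁺ < Rb⁺ < Br⁻ < I⁻. Counting from the largest, position 3 is Rb⁺.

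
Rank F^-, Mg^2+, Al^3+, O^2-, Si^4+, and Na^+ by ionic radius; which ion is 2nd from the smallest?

Al^3+

All of these have 10 electrons (isoelectronic). With the same electron cloud, the ion with the most protons pulls it in tightest. Nuclear charges: Si^4+ (Z=14), Al^3+ (Z=13), Mg^2+ (Z=12), Na^+ (Z=11), F^- (Z=9), O^2- (Z=8). Highest Z is smallest.
That gives Si^4+ < Al^3+ < Mg^2+ < Na^+ < F^- < O^2-. From the smallest end, number 2 is Al^3+.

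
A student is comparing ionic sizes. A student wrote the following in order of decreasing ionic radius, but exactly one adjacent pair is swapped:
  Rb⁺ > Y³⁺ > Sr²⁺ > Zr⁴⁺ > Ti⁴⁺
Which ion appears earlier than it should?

Y³⁺

Check each adjacent pair. Y³⁺ and Sr²⁺ are reversed: Y³⁺ and Sr²⁺ share 36 electrons; the higher nuclear charge on Y (Z=39) contracts it more, so Y³⁺ < Sr²⁺. No other neighbouring pair contradicts the periodic trends, so Y³⁺ is the ion listed too early.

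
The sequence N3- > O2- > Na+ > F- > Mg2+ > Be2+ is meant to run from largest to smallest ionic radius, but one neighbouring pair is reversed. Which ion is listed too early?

Na+

Compare adjacent ions: both have 10 electrons but Z(Na)=11 > Z(F)=9, so Na+ should be the smaller of the two — yet in this decreasing list Na+ sits before F-. Nothing else is reversed, so Na+ should move one place to the right.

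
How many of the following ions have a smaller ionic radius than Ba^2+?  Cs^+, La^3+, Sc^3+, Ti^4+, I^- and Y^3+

Ti^4+ (Z=22, 18 e⁻), Sc^3+ (Z=21, 18 e⁻), Y^3+ (Z=39, 36 e⁻), La^3+ (Z=57, 54 e⁻), Ba^2+ (Z=56, 54 e⁻), Cs^+ (Z=55, 54 e⁻), I^- (Z=53, 54 e⁻). Ti^4+ < Sc^3+ (isoelectronic, higher Z=22 is smaller); Sc^3+ < Y^3+ (same group, period 4 vs 5); Y^3+ < La^3+ (same group, 1 shell fewer); La^3+ < Ba^2+ (both 54 e⁻, Z=57>56); Ba^2+ < Cs^+ (isoelectronic, higher Z=56 is smaller); Cs^+ < I^- (both 54 e⁻, Z=55>53).
Placing each against Ba^2+: smaller — Ti^4+, Sc^3+, Y^3+, La^3+; larger — Cs^+, I^-. So 4 are smaller.

4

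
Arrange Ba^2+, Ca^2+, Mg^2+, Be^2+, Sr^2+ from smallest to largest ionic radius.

Be^2+ < Mg^2+ < Ca^2+ < Sr^2+ < Ba^2+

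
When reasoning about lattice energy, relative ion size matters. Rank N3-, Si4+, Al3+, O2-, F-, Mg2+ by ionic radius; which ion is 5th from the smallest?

Each ion has 10 electrons. The ranking follows nuclear charge in reverse — greater Z gives a smaller radius. Si4+ (Z=14), Al3+ (Z=13), Mg2+ (Z=12), F- (Z=9), O2- (Z=8), N3- (Z=7).
That gives Si4+ < Al3+ < Mg2+ < F- < O2- < N3-. From the smallest end, number 5 is O2-.

O2-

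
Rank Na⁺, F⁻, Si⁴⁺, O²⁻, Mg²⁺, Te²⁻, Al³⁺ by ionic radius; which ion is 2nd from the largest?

O²⁻

Si⁴⁺ (Z=14, 10 e⁻), Al³⁺ (Z=13, 10 e⁻), Mg²⁺ (Z=12, 10 e⁻), Na⁺ (Z=11, 10 e⁻), F⁻ (Z=9, 10 e⁻), O²⁻ (Z=8, 10 e⁻), Te²⁻ (Z=52, 54 e⁻). Si⁴⁺ < Al³⁺ (both 10 e⁻, Z=14>13); Al³⁺ < Mg²⁺ (both 10 e⁻, Z=13>12); Mg²⁺ < Na⁺ (both 10 e⁻, Z=12>11); Na⁺ < F⁻ (both 10 e⁻, Z=11>9); F⁻ < O²⁻ (both 10 e⁻, Z=9>8); O²⁻ < Te²⁻ (same group, period 2 vs 5).
Full ascending order: Si⁴⁺ < Al³⁺ < Mg²⁺ < Na⁺ < F⁻ < O²⁻ < Te²⁻. Counting from the largest, position 2 is O²⁻.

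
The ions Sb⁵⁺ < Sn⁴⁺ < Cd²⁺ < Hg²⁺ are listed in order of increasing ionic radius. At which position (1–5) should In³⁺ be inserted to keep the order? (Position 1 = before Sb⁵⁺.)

First list Z and electron count for each: Sb⁵⁺: 46 e⁻, Z=51, Sn⁴⁺: 46 e⁻, Z=50, In³⁺: 46 e⁻, Z=49, Cd²⁺: 46 e⁻, Z=48, Hg²⁺: 78 e⁻, Z=80. Sb⁵⁺ < Sn⁴⁺ (isoelectronic, higher Z=51 is smaller); Sn⁴⁺ < In³⁺ (both 46 e⁻, Z=50>49); In³⁺ < Cd²⁺ (both 46 e⁻, Z=49>48); Cd²⁺ < Hg²⁺ (same group, period 5 vs 6).
Putting In³⁺ in gives Sb⁵⁺ < Sn⁴⁺ < In³⁺ < Cd²⁺ < Hg²⁺; it lands at slot 3.

3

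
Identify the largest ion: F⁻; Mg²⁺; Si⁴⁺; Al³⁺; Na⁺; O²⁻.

Each ion has 10 electrons. The ranking follows nuclear charge in reverse — greater Z gives a smaller radius. Si⁴⁺ (Z=14), Al³⁺ (Z=13), Mg²⁺ (Z=12), Na⁺ (Z=11), F⁻ (Z=9), O²⁻ (Z=8).

O²⁻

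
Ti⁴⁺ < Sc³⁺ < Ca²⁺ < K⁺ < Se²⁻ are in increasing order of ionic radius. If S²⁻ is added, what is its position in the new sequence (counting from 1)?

Electron counts and nuclear charges: Ti⁴⁺: 18 e⁻, Z=22, Sc³⁺: 18 e⁻, Z=21, Ca²⁺: 18 e⁻, Z=20, K⁺: 18 e⁻, Z=19, S²⁻: 18 e⁻, Z=16, Se²⁻: 36 e⁻, Z=34. Ti⁴⁺ < Sc³⁺ (isoelectronic, higher Z=22 is smaller); Sc³⁺ < Ca²⁺ (isoelectronic, higher Z=21 is smaller); Ca²⁺ < K⁺ (isoelectronic, higher Z=20 is smaller); K⁺ < S²⁻ (both 18 e⁻, Z=19>16); S²⁻ < Se²⁻ (same group, 1 shell fewer).
With S²⁻ included the full order is Ti⁴⁺ < Sc³⁺ < Ca²⁺ < K⁺ < S²⁻ < Se²⁻, so it takes position 5.

5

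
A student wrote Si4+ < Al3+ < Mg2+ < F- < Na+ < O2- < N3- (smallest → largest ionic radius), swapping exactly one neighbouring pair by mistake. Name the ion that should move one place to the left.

Na+

Compare adjacent ions: Na+ and F- share 10 electrons; the higher nuclear charge on Na (Z=11) contracts it more, so Na+ < F- — yet in this increasing list F- sits before Na+. Nothing else is reversed, so Na+ should move one place to the left.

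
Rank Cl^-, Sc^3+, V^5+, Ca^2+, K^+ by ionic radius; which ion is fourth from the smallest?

K^+

These species are isoelectronic with 18 electrons. The only difference is the number of protons: V^5+ (Z=23), Sc^3+ (Z=21), Ca^2+ (Z=20), K^+ (Z=19), Cl^- (Z=17). The strongest nuclear pull (V^5+) gives the smallest ion.
So the order is V^5+ < Sc^3+ < Ca^2+ < K^+ < Cl^-; the 4th-smallest ion is K^+.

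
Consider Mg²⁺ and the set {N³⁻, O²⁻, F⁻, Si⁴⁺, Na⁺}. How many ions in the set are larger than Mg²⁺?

4

These species are isoelectronic with 10 electrons. The only difference is the number of protons: Si⁴⁺ (Z=14), Mg²⁺ (Z=12), Na⁺ (Z=11), F⁻ (Z=9), O²⁻ (Z=8), N³⁻ (Z=7). The strongest nuclear pull (Si⁴⁺) gives the smallest ion.
Overall: Si⁴⁺ < Mg²⁺ < Na⁺ < F⁻ < O²⁻ < N³⁻. Mg²⁺ has 1 below it and 4 above. So 4 are larger.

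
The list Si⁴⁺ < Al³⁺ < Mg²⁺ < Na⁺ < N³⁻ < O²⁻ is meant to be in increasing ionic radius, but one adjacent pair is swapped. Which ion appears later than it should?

Compare adjacent ions: both have 10 electrons but Z(O)=8 > Z(N)=7, so O²⁻ should be the smaller of the two — yet in this increasing list N³⁻ sits before O²⁻. Nothing else is reversed, so O²⁻ should move one place to the left.

O²⁻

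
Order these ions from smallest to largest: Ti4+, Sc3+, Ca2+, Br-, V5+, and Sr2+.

V5+ < Ti4+ < Sc3+ < Ca2+ < Sr2+ < Br-

Electron counts and nuclear charges: V5+: 18 e⁻, Z=23, Ti4+: 18 e⁻, Z=22, Sc3+: 18 e⁻, Z=21, Ca2+: 18 e⁻, Z=20, Sr2+: 36 e⁻, Z=38, Br-: 36 e⁻, Z=35. V5+ < Ti4+ (isoelectronic, higher Z=23 is smaller); Ti4+ < Sc3+ (isoelectronic, higher Z=22 is smaller); Sc3+ < Ca2+ (isoelectronic, higher Z=21 is smaller); Ca2+ < Sr2+ (same group, 1 shell fewer); Sr2+ < Br- (isoelectronic, higher Z=38 is smaller).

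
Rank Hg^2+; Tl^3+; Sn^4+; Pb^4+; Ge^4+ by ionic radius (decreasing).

First list Z and electron count for each: Ge^4+: 28 e⁻, Z=32, Sn^4+: 46 e⁻, Z=50, Pb^4+: 78 e⁻, Z=82, Tl^3+: 78 e⁻, Z=81, Hg^2+: 78 e⁻, Z=80. Ge^4+ < Sn^4+ (same group, 1 shell fewer); Sn^4+ < Pb^4+ (same group, 1 shell fewer); Pb^4+ < Tl^3+ (both 78 e⁻, Z=82>81); Tl^3+ < Hg^2+ (isoelectronic, higher Z=81 is smaller).

Hg^2+ > Tl^3+ > Pb^4+ > Sn^4+ > Ge^4+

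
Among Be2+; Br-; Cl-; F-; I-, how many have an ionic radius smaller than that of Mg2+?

1

Be2+ has 2 e⁻ (Z=4), Mg2+ has 10 e⁻ (Z=12), F- has 10 e⁻ (Z=9), Cl- has 18 e⁻ (Z=17), Br- has 36 e⁻ (Z=35), I- has 54 e⁻ (Z=53). Be2+ < Mg2+ (same group, period 2 vs 3); Mg2+ < F- (both 10 e⁻, Z=12>9); F- < Cl- (same group, 1 shell fewer); Cl- < Br- (same group, period 3 vs 4); Br- < I- (same group, period 4 vs 5).
Overall: Be2+ < Mg2+ < F- < Cl- < Br- < I-. Mg2+ has 1 below it and 4 above. Count: 1.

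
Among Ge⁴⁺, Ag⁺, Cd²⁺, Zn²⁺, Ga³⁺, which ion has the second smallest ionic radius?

Ga³⁺

Ge⁴⁺ (Z=32, 28 e⁻), Ga³⁺ (Z=31, 28 e⁻), Zn²⁺ (Z=30, 28 e⁻), Cd²⁺ (Z=48, 46 e⁻), Ag⁺ (Z=47, 46 e⁻). Ge⁴⁺ < Ga³⁺ (isoelectronic, higher Z=32 is smaller); Ga³⁺ < Zn²⁺ (both 28 e⁻, Z=31>30); Zn²⁺ < Cd²⁺ (same group, 1 shell fewer); Cd²⁺ < Ag⁺ (both 46 e⁻, Z=48>47).
Ordering: Ge⁴⁺ < Ga³⁺ < Zn²⁺ < Cd²⁺ < Ag⁺. The second smallest is Ga³⁺.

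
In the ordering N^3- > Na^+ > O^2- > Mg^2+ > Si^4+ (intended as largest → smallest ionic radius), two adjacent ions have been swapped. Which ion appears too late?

O^2-

The pair Na^+, O^2- is the wrong way round — they are isoelectronic (10 e⁻) and Na has more protons than O (11 vs 8), making Na^+ smaller. All other adjacent pairs agree with periodic trends, so O^2- is the misplaced ion.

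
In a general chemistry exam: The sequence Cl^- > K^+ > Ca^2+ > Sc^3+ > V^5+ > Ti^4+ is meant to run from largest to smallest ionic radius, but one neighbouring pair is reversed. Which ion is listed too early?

Check each adjacent pair. V^5+ and Ti^4+ are reversed: they are isoelectronic (18 e⁻) and V has more protons than Ti (23 vs 22), making V^5+ smaller. No other neighbouring pair contradicts the periodic trends, so V^5+ is the ion listed too early.

V^5+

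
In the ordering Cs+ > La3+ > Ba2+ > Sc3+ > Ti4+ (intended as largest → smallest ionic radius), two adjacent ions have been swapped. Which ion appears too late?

Ba2+

Compare adjacent ions: both have 54 electrons but Z(La)=57 > Z(Ba)=56, so La3+ should be the smaller of the two — yet in this decreasing list La3+ sits before Ba2+. Nothing else is reversed, so Ba2+ should move one place to the left.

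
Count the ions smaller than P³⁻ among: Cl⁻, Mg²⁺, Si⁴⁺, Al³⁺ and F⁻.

Tabulating Z and e⁻: Si⁴⁺ has 10 e⁻ (Z=14), Al³⁺ has 10 e⁻ (Z=13), Mg²⁺ has 10 e⁻ (Z=12), F⁻ has 10 e⁻ (Z=9), Cl⁻ has 18 e⁻ (Z=17), P³⁻ has 18 e⁻ (Z=15). Si⁴⁺ < Al³⁺ (both 10 e⁻, Z=14>13); Al³⁺ < Mg²⁺ (isoelectronic, higher Z=13 is smaller); Mg²⁺ < F⁻ (isoelectronic, higher Z=12 is smaller); F⁻ < Cl⁻ (same group, period 2 vs 3); Cl⁻ < P³⁻ (isoelectronic, higher Z=17 is smaller).
Ordering all of them (including P³⁻) by radius gives Si⁴⁺ < Al³⁺ < Mg²⁺ < F⁻ < Cl⁻ < P³⁻. So 5 are smaller.

5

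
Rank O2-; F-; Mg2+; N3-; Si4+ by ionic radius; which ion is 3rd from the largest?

Each ion has 10 electrons. The ranking follows nuclear charge in reverse — greater Z gives a smaller radius. Si4+ (Z=14), Mg2+ (Z=12), F- (Z=9), O2- (Z=8), N3- (Z=7).
That gives Si4+ < Mg2+ < F- < O2- < N3-. From the largest end, number 3 is F-.

F-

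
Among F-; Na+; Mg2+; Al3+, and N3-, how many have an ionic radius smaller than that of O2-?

All of these have 10 electrons (isoelectronic). With the same electron cloud, the ion with the most protons pulls it in tightest. Nuclear charges: Al3+ (Z=13), Mg2+ (Z=12), Na+ (Z=11), F- (Z=9), O2- (Z=8), N3- (Z=7). Highest Z is smallest.
Overall: Al3+ < Mg2+ < Na+ < F- < O2- < N3-. O2- has 4 below it and 1 above. That's 4.

4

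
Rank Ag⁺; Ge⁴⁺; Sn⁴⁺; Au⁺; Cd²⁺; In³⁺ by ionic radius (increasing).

Ge⁴⁺ < Sn⁴⁺ < In³⁺ < Cd²⁺ < Ag⁺ < Au⁺

First list Z and electron count for each: Ge⁴⁺ (Z=32, 28 e⁻), Sn⁴⁺ (Z=50, 46 e⁻), In³⁺ (Z=49, 46 e⁻), Cd²⁺ (Z=48, 46 e⁻), Ag⁺ (Z=47, 46 e⁻), Au⁺ (Z=79, 78 e⁻). Ge⁴⁺ < Sn⁴⁺ (same group, period 4 vs 5); Sn⁴⁺ < In³⁺ (isoelectronic, higher Z=50 is smaller); In³⁺ < Cd²⁺ (both 46 e⁻, Z=49>48); Cd²⁺ < Ag⁺ (both 46 e⁻, Z=48>47); Ag⁺ < Au⁺ (same group, 1 shell fewer).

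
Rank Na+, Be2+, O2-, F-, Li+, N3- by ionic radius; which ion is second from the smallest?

Li+

Work out protons and electrons: Be2+ has 2 e⁻ (Z=4), Li+ has 2 e⁻ (Z=3), Na+ has 10 e⁻ (Z=11), F- has 10 e⁻ (Z=9), O2- has 10 e⁻ (Z=8), N3- has 10 e⁻ (Z=7). Be2+ < Li+ (both 2 e⁻, Z=4>3); Li+ < Na+ (same group, 1 shell fewer); Na+ < F- (isoelectronic, higher Z=11 is smaller); F- < O2- (isoelectronic, higher Z=9 is smaller); O2- < N3- (both 10 e⁻, Z=8>7).
That gives Be2+ < Li+ < Na+ < F- < O2- < N3-. From the smallest end, number 2 is Li+.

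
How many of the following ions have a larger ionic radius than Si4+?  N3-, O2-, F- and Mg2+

Each ion has 10 electrons. The ranking follows nuclear charge in reverse — greater Z gives a smaller radius. Si4+ (Z=14), Mg2+ (Z=12), F- (Z=9), O2- (Z=8), N3- (Z=7).
Overall: Si4+ < Mg2+ < F- < O2- < N3-. Si4+ has 0 below it and 4 above. Count: 4.

4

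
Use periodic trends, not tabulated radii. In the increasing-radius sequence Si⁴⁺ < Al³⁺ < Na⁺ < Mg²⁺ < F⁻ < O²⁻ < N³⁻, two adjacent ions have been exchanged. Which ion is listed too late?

Mg²⁺

Scanning neighbour by neighbour, only Na⁺/Mg²⁺ violates a trend: they are isoelectronic (10 e⁻) and Mg has more protons than Na (12 vs 11), making Mg²⁺ smaller. That makes Mg²⁺ the one sitting a position late relative to where it belongs.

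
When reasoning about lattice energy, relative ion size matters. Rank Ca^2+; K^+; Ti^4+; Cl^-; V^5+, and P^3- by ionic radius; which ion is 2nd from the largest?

Cl^-

Isoelectronic series (18 e⁻ each). Size is set by nuclear charge: more protons means a smaller ion. V^5+ (Z=23), Ti^4+ (Z=22), Ca^2+ (Z=20), K^+ (Z=19), Cl^- (Z=17), P^3- (Z=15).
That gives V^5+ < Ti^4+ < Ca^2+ < K^+ < Cl^- < P^3-. From the largest end, number 2 is Cl^-.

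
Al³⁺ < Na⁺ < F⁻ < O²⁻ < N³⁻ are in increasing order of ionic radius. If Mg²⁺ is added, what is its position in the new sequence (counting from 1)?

Each ion has 10 electrons. The ranking follows nuclear charge in reverse — greater Z gives a smaller radius. Al³⁺ (Z=13), Mg²⁺ (Z=12), Na⁺ (Z=11), F⁻ (Z=9), O²⁻ (Z=8), N³⁻ (Z=7).
Putting Mg²⁺ in gives Al³⁺ < Mg²⁺ < Na⁺ < F⁻ < O²⁻ < N³⁻; it lands at slot 2.

2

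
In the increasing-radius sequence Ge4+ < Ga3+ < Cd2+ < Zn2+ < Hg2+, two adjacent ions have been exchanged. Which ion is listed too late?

Zn2+

Scanning neighbour by neighbour, only Cd2+/Zn2+ violates a trend: Zn2+ and Cd2+ are in one column with the same charge; the lighter period-4 ion has one fewer shell and is smaller. That makes Zn2+ the one sitting a position late relative to where it belongs.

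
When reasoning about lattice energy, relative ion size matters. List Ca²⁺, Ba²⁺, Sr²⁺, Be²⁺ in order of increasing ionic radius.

Be²⁺ < Ca²⁺ < Sr²⁺ < Ba²⁺

Same group, same charge. Going down the group adds an extra shell of electrons, so the ion gets larger: Be²⁺ is highest in the group and smallest.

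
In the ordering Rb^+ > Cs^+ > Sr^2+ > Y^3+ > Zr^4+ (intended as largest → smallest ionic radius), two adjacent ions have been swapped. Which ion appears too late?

Compare adjacent ions: both in group 1 with the same charge; Rb^+ (period 5) has the smaller radius — yet in this decreasing list Rb^+ sits before Cs^+. Nothing else is reversed, so Cs^+ should move one place to the left.

Cs^+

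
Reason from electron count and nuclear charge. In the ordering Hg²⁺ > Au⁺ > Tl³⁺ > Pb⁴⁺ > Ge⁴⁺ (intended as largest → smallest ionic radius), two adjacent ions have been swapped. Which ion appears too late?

The pair Hg²⁺, Au⁺ is the wrong way round — Hg²⁺ and Au⁺ share 78 electrons; the higher nuclear charge on Hg (Z=80) contracts it more, so Hg²⁺ < Au⁺. All other adjacent pairs agree with periodic trends, so Au⁺ is the misplaced ion.

Au⁺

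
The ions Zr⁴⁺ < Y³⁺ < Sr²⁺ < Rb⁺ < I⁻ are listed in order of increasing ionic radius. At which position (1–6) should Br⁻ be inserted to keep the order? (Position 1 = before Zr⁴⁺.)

Zr⁴⁺ (Z=40, 36 e⁻), Y³⁺ (Z=39, 36 e⁻), Sr²⁺ (Z=38, 36 e⁻), Rb⁺ (Z=37, 36 e⁻), Br⁻ (Z=35, 36 e⁻), I⁻ (Z=53, 54 e⁻). Zr⁴⁺ < Y³⁺ (isoelectronic, higher Z=40 is smaller); Y³⁺ < Sr²⁺ (both 36 e⁻, Z=39>38); Sr²⁺ < Rb⁺ (both 36 e⁻, Z=38>37); Rb⁺ < Br⁻ (both 36 e⁻, Z=37>35); Br⁻ < I⁻ (same group, period 4 vs 5).
With Br⁻ included the full order is Zr⁴⁺ < Y³⁺ < Sr²⁺ < Rb⁺ < Br⁻ < I⁻, so it takes position 5.

5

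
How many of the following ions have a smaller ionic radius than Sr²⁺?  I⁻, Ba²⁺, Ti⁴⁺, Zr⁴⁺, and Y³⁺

3

Tabulating Z and e⁻: Ti⁴⁺: 18 e⁻, Z=22, Zr⁴⁺: 36 e⁻, Z=40, Y³⁺: 36 e⁻, Z=39, Sr²⁺: 36 e⁻, Z=38, Ba²⁺: 54 e⁻, Z=56, I⁻: 54 e⁻, Z=53. Ti⁴⁺ < Zr⁴⁺ (same group, period 4 vs 5); Zr⁴⁺ < Y³⁺ (both 36 e⁻, Z=40>39); Y³⁺ < Sr²⁺ (both 36 e⁻, Z=39>38); Sr²⁺ < Ba²⁺ (same group, 1 shell fewer); Ba²⁺ < I⁻ (isoelectronic, higher Z=56 is smaller).
Placing each against Sr²⁺: smaller — Ti⁴⁺, Zr⁴⁺, Y³⁺; larger — Ba²⁺, I⁻. So 3 are smaller.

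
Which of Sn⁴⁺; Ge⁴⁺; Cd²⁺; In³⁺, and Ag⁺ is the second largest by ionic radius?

Cd²⁺

Ge⁴⁺: 28 e⁻, Z=32, Sn⁴⁺: 46 e⁻, Z=50, In³⁺: 46 e⁻, Z=49, Cd²⁺: 46 e⁻, Z=48, Ag⁺: 46 e⁻, Z=47. Ge⁴⁺ < Sn⁴⁺ (same group, 1 shell fewer); Sn⁴⁺ < In³⁺ (both 46 e⁻, Z=50>49); In³⁺ < Cd²⁺ (both 46 e⁻, Z=49>48); Cd²⁺ < Ag⁺ (isoelectronic, higher Z=48 is smaller).
Ordering: Ge⁴⁺ < Sn⁴⁺ < In³⁺ < Cd²⁺ < Ag⁺. The second largest is Cd²⁺.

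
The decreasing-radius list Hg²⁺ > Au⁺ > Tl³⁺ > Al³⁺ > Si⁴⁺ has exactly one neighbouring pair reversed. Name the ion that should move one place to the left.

Au⁺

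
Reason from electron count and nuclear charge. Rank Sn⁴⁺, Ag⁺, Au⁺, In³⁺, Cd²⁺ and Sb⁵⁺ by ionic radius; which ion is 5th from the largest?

Tabulating Z and e⁻: Sb⁵⁺ (Z=51, 46 e⁻), Sn⁴⁺ (Z=50, 46 e⁻), In³⁺ (Z=49, 46 e⁻), Cd²⁺ (Z=48, 46 e⁻), Ag⁺ (Z=47, 46 e⁻), Au⁺ (Z=79, 78 e⁻). Sb⁵⁺ < Sn⁴⁺ (both 46 e⁻, Z=51>50); Sn⁴⁺ < In³⁺ (isoelectronic, higher Z=50 is smaller); In³⁺ < Cd²⁺ (both 46 e⁻, Z=49>48); Cd²⁺ < Ag⁺ (both 46 e⁻, Z=48>47); Ag⁺ < Au⁺ (same group, 1 shell fewer).
That gives Sb⁵⁺ < Sn⁴⁺ < In³⁺ < Cd²⁺ < Ag⁺ < Au⁺. From the largest end, number 5 is Sn⁴⁺.

Sn⁴⁺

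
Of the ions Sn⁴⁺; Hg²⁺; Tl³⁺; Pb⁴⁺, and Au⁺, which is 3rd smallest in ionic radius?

First list Z and electron count for each: Sn⁴⁺ has 46 e⁻ (Z=50), Pb⁴⁺ has 78 e⁻ (Z=82), Tl³⁺ has 78 e⁻ (Z=81), Hg²⁺ has 78 e⁻ (Z=80), Au⁺ has 78 e⁻ (Z=79). Sn⁴⁺ < Pb⁴⁺ (same group, period 5 vs 6); Pb⁴⁺ < Tl³⁺ (isoelectronic, higher Z=82 is smaller); Tl³⁺ < Hg²⁺ (both 78 e⁻, Z=81>80); Hg²⁺ < Au⁺ (isoelectronic, higher Z=80 is smaller).
That gives Sn⁴⁺ < Pb⁴⁺ < Tl³⁺ < Hg²⁺ < Au⁺. From the smallest end, number 3 is Tl³⁺.

Tl³⁺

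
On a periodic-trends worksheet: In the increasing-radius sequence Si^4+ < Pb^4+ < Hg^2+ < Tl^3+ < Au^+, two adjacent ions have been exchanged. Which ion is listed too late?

Tl^3+

Compare adjacent ions: Tl^3+ and Hg^2+ share 78 electrons; the higher nuclear charge on Tl (Z=81) contracts it more, so Tl^3+ < Hg^2+ — yet in this increasing list Hg^2+ sits before Tl^3+. Nothing else is reversed, so Tl^3+ should move one place to the left.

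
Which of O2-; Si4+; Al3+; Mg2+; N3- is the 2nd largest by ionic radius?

All of these have 10 electrons (isoelectronic). With the same electron cloud, the ion with the most protons pulls it in tightest. Nuclear charges: Si4+ (Z=14), Al3+ (Z=13), Mg2+ (Z=12), O2- (Z=8), N3- (Z=7). Highest Z is smallest.
That gives Si4+ < Al3+ < Mg2+ < O2- < N3-. From the largest end, number 2 is O2-.

O2-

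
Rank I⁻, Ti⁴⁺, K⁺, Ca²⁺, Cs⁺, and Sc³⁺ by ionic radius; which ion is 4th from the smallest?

First list Z and electron count for each: Ti⁴⁺: 18 e⁻, Z=22, Sc³⁺: 18 e⁻, Z=21, Ca²⁺: 18 e⁻, Z=20, K⁺: 18 e⁻, Z=19, Cs⁺: 54 e⁻, Z=55, I⁻: 54 e⁻, Z=53. Ti⁴⁺ < Sc³⁺ (isoelectronic, higher Z=22 is smaller); Sc³⁺ < Ca²⁺ (both 18 e⁻, Z=21>20); Ca²⁺ < K⁺ (both 18 e⁻, Z=20>19); K⁺ < Cs⁺ (same group, period 4 vs 6); Cs⁺ < I⁻ (both 54 e⁻, Z=55>53).
So the order is Ti⁴⁺ < Sc³⁺ < Ca²⁺ < K⁺ < Cs⁺ < I⁻; the 4th-smallest ion is K⁺.

K⁺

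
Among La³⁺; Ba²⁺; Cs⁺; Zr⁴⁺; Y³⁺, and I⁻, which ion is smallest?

Zr⁴⁺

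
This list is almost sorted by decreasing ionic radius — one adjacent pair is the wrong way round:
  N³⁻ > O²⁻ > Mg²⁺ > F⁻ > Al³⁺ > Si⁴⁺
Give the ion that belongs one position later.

Check each adjacent pair. Mg²⁺ and F⁻ are reversed: Mg²⁺ and F⁻ share 10 electrons; the higher nuclear charge on Mg (Z=12) contracts it more, so Mg²⁺ < F⁻. No other neighbouring pair contradicts the periodic trends, so Mg²⁺ is the ion listed too early.

Mg²⁺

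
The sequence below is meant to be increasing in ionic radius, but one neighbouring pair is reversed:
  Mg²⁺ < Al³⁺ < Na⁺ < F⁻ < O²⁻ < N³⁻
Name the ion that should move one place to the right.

Mg²⁺

Compare adjacent ions: they are isoelectronic (10 e⁻) and Al has more protons than Mg (13 vs 12), making Al³⁺ smaller — yet in this increasing list Mg²⁺ sits before Al³⁺. Nothing else is reversed, so Mg²⁺ should move one place to the right.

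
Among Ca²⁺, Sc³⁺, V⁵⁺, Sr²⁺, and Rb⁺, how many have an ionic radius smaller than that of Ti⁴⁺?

1

First list Z and electron count for each: V⁵⁺ (Z=23, 18 e⁻), Ti⁴⁺ (Z=22, 18 e⁻), Sc³⁺ (Z=21, 18 e⁻), Ca²⁺ (Z=20, 18 e⁻), Sr²⁺ (Z=38, 36 e⁻), Rb⁺ (Z=37, 36 e⁻). V⁵⁺ < Ti⁴⁺ (isoelectronic, higher Z=23 is smaller); Ti⁴⁺ < Sc³⁺ (isoelectronic, higher Z=22 is smaller); Sc³⁺ < Ca²⁺ (isoelectronic, higher Z=21 is smaller); Ca²⁺ < Sr²⁺ (same group, 1 shell fewer); Sr²⁺ < Rb⁺ (both 36 e⁻, Z=38>37).
Placing each against Ti⁴⁺: smaller — V⁵⁺; larger — Sc³⁺, Ca²⁺, Sr²⁺, Rb⁺. That's 1.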